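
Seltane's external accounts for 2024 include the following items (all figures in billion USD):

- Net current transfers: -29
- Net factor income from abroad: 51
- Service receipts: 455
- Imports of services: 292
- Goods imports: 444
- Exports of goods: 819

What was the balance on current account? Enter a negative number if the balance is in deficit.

560

Goods balance = 819 - 444 = 375
Services balance = 455 - 292 = 163
Trade balance (goods + services) = 375 + 163 = 538
Net primary income = 51
Net secondary income = -29
Current account = 538 + 51 + (-29) = 560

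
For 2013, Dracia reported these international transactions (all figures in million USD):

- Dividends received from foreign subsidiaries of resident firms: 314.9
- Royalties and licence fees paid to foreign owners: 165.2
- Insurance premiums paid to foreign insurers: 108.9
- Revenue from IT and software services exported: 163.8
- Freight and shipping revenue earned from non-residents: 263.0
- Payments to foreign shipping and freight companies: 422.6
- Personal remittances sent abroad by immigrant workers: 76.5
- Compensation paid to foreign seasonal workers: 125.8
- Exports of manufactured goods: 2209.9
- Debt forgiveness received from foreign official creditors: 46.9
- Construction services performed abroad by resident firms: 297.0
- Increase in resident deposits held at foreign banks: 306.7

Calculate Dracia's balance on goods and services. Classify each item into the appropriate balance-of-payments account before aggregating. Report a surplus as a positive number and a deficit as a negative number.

Goods: 2209.9
Services: 263.0 + 163.8 + 297.0 - 165.2 - 108.9 - 422.6 = 27.1
Trade balance = 2209.9 + 27.1 = 2237.0
(Excluded from the trade balance — primary income: dividends received from foreign subsidiaries of resident firms 314.9, compensation paid to foreign seasonal workers 125.8; secondary income: personal remittances sent abroad by immigrant workers 76.5; capital account: debt forgiveness received from foreign official creditors 46.9; financial account: increase in resident deposits held at foreign banks 306.7.)

2237.0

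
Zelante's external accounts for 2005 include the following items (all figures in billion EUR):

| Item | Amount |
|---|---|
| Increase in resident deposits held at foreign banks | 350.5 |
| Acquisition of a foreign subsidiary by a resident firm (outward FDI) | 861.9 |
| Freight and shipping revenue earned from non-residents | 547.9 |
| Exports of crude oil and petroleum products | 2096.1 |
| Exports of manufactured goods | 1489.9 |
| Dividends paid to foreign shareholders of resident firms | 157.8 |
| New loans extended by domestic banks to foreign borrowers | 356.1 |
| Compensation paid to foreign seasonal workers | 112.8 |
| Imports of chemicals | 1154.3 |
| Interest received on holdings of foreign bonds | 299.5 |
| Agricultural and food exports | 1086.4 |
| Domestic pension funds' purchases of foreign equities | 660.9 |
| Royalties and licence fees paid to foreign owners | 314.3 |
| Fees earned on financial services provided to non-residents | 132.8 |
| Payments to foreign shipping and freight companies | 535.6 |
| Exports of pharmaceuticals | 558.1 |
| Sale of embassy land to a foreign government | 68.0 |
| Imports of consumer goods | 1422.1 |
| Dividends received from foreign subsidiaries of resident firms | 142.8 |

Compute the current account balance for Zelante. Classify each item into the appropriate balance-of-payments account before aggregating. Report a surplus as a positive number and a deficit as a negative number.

2656.6

Goods: 1086.4 + 1489.9 - 1422.1 - 1154.3 + 558.1 + 2096.1 = 2654.1
Services: 547.9 + 132.8 - 535.6 - 314.3 = -169.2
Primary income: -112.8 + 142.8 - 157.8 + 299.5 = 171.7
Current account = 2654.1 + (-169.2) + 171.7 = 2656.6
(Excluded from the current account — financial account: increase in resident deposits held at foreign banks 350.5, acquisition of a foreign subsidiary by a resident firm (outward FDI) 861.9, new loans extended by domestic banks to foreign borrowers 356.1, domestic pension funds' purchases of foreign equities 660.9; capital account: sale of embassy land to a foreign government 68.0.)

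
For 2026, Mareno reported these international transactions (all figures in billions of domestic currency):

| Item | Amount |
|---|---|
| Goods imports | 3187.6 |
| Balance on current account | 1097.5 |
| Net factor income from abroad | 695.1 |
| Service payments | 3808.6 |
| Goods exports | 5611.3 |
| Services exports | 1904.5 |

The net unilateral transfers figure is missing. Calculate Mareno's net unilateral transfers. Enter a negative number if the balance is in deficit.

-117.2

Current account = goods balance + services balance + net primary income + net secondary income
Sum of the known components = 1214.7
Net unilateral transfers = CA - (known components) = 1097.5 - 1214.7 = -117.2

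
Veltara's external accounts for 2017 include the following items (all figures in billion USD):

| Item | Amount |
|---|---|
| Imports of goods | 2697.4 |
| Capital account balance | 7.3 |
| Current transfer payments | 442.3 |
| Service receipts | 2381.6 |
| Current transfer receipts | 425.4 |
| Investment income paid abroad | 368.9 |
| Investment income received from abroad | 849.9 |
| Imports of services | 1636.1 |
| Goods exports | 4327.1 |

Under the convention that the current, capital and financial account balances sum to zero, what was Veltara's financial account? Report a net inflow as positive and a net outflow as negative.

Goods balance = 4327.1 - 2697.4 = 1629.7
Services balance = 2381.6 - 1636.1 = 745.5
Trade balance (goods + services) = 1629.7 + 745.5 = 2375.2
Net primary income = 849.9 - 368.9 = 481.0
Net secondary income = 425.4 - 442.3 = -16.9
Current account = 2375.2 + 481.0 + (-16.9) = 2839.3
Financial account = -(2839.3 + 7.3) = -2846.6

-2846.6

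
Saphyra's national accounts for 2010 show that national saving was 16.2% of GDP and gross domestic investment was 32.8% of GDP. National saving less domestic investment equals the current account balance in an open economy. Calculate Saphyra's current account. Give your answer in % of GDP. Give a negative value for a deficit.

CA = S - I = 16.2 - 32.8 = -16.6

-16.6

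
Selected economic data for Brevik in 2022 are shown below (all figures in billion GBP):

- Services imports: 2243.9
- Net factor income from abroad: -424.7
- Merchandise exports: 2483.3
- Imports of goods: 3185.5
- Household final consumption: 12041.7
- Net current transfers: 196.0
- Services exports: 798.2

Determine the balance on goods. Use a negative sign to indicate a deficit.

-702.2

Goods balance = 2483.3 - 3185.5 = -702.2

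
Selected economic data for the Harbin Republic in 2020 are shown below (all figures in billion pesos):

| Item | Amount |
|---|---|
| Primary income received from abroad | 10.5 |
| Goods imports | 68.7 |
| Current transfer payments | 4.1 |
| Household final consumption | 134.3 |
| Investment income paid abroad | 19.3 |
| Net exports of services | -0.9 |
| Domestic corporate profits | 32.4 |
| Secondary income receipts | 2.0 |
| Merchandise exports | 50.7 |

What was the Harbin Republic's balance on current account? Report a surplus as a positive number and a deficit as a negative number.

Goods balance = 50.7 - 68.7 = -18.0
Services balance = -0.9
Trade balance (goods + services) = -18.0 + (-0.9) = -18.9
Net primary income = 10.5 - 19.3 = -8.8
Net secondary income = 2.0 - 4.1 = -2.1
Current account = -18.9 + (-8.8) + (-2.1) = -29.8

-29.8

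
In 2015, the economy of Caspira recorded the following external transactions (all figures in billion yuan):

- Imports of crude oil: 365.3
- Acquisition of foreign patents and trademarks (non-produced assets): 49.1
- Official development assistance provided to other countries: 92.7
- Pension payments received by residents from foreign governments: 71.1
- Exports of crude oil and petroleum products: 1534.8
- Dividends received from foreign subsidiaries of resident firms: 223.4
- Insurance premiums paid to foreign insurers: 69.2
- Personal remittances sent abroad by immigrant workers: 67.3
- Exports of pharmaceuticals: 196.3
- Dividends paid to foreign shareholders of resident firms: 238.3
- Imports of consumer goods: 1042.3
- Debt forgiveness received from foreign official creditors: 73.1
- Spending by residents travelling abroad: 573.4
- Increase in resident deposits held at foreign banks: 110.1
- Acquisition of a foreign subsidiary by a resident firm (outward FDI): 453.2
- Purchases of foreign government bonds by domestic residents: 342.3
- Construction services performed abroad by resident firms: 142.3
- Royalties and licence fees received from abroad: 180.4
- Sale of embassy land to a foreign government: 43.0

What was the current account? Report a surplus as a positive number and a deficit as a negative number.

-100.2

Goods: 196.3 - 365.3 + 1534.8 - 1042.3 = 323.5
Services: 180.4 - 573.4 + 142.3 - 69.2 = -319.9
Primary income: 223.4 - 238.3 = -14.9
Secondary income: -67.3 + 71.1 - 92.7 = -88.9
Current account = 323.5 + (-319.9) + (-14.9) + (-88.9) = -100.2
(Excluded from the current account — capital account: acquisition of foreign patents and trademarks (non-produced assets) 49.1, debt forgiveness received from foreign official creditors 73.1, sale of embassy land to a foreign government 43.0; financial account: increase in resident deposits held at foreign banks 110.1, acquisition of a foreign subsidiary by a resident firm (outward FDI) 453.2, purchases of foreign government bonds by domestic residents 342.3.)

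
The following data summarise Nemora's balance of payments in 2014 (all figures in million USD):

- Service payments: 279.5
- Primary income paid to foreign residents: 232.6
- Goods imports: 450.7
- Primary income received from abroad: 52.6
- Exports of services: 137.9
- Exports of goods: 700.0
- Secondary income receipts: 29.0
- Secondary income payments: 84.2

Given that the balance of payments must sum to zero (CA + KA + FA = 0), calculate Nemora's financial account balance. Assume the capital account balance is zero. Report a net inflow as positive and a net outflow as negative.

127.5

Goods balance = 700.0 - 450.7 = 249.3
Services balance = 137.9 - 279.5 = -141.6
Trade balance (goods + services) = 249.3 + (-141.6) = 107.7
Net primary income = 52.6 - 232.6 = -180.0
Net secondary income = 29.0 - 84.2 = -55.2
Current account = 107.7 + (-180.0) + (-55.2) = -127.5
Financial account = -(-127.5) = 127.5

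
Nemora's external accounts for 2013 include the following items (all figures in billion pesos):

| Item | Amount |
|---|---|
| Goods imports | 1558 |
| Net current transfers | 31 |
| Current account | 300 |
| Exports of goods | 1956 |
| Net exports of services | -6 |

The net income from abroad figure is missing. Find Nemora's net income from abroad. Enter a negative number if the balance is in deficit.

-123

Current account = goods balance + services balance + net primary income + net secondary income
Sum of the known components = 423
Net income from abroad = CA - (known components) = 300 - 423 = -123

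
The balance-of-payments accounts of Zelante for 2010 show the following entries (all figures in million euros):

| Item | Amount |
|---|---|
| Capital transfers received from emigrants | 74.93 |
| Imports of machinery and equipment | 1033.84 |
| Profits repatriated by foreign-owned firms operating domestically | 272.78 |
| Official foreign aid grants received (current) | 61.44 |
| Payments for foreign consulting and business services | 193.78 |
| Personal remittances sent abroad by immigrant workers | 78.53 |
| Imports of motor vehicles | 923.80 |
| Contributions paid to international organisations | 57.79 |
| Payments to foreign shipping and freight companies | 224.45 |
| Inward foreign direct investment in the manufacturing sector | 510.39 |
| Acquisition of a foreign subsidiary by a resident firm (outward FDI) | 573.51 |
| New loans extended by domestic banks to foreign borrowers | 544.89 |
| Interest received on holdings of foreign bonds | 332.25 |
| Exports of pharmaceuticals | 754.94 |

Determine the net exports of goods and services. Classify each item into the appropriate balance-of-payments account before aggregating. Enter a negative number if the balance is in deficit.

Goods: 754.94 - 1033.84 - 923.80 = -1202.70
Services: -193.78 - 224.45 = -418.23
Trade balance = -1202.70 + (-418.23) = -1620.93
(Excluded from the trade balance — capital account: capital transfers received from emigrants 74.93; primary income: profits repatriated by foreign-owned firms operating domestically 272.78, interest received on holdings of foreign bonds 332.25; secondary income: official foreign aid grants received (current) 61.44, personal remittances sent abroad by immigrant workers 78.53, contributions paid to international organisations 57.79; financial account: inward foreign direct investment in the manufacturing sector 510.39, acquisition of a foreign subsidiary by a resident firm (outward FDI) 573.51, new loans extended by domestic banks to foreign borrowers 544.89.)

-1620.93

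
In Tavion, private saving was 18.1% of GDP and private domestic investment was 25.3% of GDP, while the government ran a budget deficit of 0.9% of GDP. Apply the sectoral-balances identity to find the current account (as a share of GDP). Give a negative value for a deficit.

By the sectoral-balances identity, CA = (S_private - I) + (T - G).
Private balance = 18.1 - 25.3 = -7.2
Government balance (T - G) = -0.9
CA = -7.2 + (-0.9) = -8.1

-8.1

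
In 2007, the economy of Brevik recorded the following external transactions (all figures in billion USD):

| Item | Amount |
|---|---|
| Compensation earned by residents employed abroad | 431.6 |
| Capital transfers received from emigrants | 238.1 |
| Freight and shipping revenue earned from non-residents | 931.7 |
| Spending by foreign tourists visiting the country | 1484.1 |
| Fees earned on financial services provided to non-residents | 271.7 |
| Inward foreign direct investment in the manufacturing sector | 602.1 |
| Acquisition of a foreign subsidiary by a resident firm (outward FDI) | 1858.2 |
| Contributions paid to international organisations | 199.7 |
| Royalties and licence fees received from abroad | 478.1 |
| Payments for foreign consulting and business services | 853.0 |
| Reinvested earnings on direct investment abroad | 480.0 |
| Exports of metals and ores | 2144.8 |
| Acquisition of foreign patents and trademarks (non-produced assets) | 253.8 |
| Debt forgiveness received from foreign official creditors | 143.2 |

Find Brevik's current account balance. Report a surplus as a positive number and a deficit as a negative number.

Goods: 2144.8
Services: 931.7 + 478.1 - 853.0 + 271.7 + 1484.1 = 2312.6
Primary income: 480.0 + 431.6 = 911.6
Secondary income: -199.7
Current account = 2144.8 + 2312.6 + 911.6 + (-199.7) = 5169.3
(Excluded from the current account — capital account: capital transfers received from emigrants 238.1, acquisition of foreign patents and trademarks (non-produced assets) 253.8, debt forgiveness received from foreign official creditors 143.2; financial account: inward foreign direct investment in the manufacturing sector 602.1, acquisition of a foreign subsidiary by a resident firm (outward FDI) 1858.2.)

5169.3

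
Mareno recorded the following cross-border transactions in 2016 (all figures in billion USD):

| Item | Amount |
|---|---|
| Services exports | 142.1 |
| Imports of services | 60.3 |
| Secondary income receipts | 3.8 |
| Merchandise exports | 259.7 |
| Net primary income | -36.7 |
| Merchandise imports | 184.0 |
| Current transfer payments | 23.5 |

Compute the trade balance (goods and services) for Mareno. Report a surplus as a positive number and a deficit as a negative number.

Goods balance = 259.7 - 184.0 = 75.7
Services balance = 142.1 - 60.3 = 81.8
Trade balance (goods + services) = 75.7 + 81.8 = 157.5

157.5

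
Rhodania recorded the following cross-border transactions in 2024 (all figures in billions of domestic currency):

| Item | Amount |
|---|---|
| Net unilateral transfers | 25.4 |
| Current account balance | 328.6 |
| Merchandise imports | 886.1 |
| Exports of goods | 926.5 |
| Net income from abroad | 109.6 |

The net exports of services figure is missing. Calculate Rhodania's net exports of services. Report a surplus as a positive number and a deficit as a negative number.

Current account = goods balance + services balance + net primary income + net secondary income
Sum of the known components = 175.4
Net exports of services = CA - (known components) = 328.6 - 175.4 = 153.2

153.2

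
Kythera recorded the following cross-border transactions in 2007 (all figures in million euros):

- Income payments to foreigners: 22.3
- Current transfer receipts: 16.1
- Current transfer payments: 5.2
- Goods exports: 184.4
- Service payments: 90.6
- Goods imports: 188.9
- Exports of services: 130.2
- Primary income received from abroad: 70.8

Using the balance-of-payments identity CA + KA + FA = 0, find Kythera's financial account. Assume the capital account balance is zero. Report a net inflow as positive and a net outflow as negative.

Goods balance = 184.4 - 188.9 = -4.5
Services balance = 130.2 - 90.6 = 39.6
Trade balance (goods + services) = -4.5 + 39.6 = 35.1
Net primary income = 70.8 - 22.3 = 48.5
Net secondary income = 16.1 - 5.2 = 10.9
Current account = 35.1 + 48.5 + 10.9 = 94.5
Financial account = -(94.5) = -94.5

-94.5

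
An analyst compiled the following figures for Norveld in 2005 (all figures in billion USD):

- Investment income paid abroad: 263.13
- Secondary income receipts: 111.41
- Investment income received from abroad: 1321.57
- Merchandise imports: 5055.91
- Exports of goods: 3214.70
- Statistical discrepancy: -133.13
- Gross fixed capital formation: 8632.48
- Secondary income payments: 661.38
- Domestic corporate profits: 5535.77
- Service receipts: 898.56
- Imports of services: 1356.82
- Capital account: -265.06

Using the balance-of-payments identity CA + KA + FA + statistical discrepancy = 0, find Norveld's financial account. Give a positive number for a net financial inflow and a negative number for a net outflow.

2189.19

Goods balance = 3214.70 - 5055.91 = -1841.21
Services balance = 898.56 - 1356.82 = -458.26
Trade balance (goods + services) = -1841.21 + (-458.26) = -2299.47
Net primary income = 1321.57 - 263.13 = 1058.44
Net secondary income = 111.41 - 661.38 = -549.97
Current account = -2299.47 + 1058.44 + (-549.97) = -1791.00
Financial account = -(-1791.00 + (-265.06) + (-133.13)) = 2189.19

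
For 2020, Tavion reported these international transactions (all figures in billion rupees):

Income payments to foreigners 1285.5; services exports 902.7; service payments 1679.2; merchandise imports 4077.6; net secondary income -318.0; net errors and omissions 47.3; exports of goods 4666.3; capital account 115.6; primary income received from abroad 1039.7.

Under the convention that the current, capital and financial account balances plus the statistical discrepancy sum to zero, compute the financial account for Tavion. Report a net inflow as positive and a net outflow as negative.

588.7

Goods balance = 4666.3 - 4077.6 = 588.7
Services balance = 902.7 - 1679.2 = -776.5
Trade balance (goods + services) = 588.7 + (-776.5) = -187.8
Net primary income = 1039.7 - 1285.5 = -245.8
Net secondary income = -318.0
Current account = -187.8 + (-245.8) + (-318.0) = -751.6
Financial account = -(-751.6 + 115.6 + 47.3) = 588.7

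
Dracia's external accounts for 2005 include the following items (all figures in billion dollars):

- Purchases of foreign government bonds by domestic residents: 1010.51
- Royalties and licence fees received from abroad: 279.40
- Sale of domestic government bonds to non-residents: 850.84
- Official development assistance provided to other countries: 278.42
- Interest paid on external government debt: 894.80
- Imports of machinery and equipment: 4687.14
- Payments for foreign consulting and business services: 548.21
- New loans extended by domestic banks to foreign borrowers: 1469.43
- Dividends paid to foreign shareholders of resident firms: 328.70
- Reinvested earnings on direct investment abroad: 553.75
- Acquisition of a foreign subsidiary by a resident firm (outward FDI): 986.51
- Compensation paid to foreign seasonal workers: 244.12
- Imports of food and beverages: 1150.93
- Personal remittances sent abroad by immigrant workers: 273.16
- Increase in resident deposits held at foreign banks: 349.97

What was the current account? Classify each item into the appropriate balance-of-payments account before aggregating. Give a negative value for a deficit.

-7572.33

Goods: -1150.93 - 4687.14 = -5838.07
Services: -548.21 + 279.40 = -268.81
Primary income: -894.80 + 553.75 - 244.12 - 328.70 = -913.87
Secondary income: -273.16 - 278.42 = -551.58
Current account = (-5838.07) + (-268.81) + (-913.87) + (-551.58) = -7572.33
(Excluded from the current account — financial account: purchases of foreign government bonds by domestic residents 1010.51, sale of domestic government bonds to non-residents 850.84, new loans extended by domestic banks to foreign borrowers 1469.43, acquisition of a foreign subsidiary by a resident firm (outward FDI) 986.51, increase in resident deposits held at foreign banks 349.97.)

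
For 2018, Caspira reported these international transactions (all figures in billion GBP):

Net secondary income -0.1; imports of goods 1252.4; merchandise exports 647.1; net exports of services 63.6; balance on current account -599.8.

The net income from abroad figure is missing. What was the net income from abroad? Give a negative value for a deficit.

-58.0

Current account = goods balance + services balance + net primary income + net secondary income
Sum of the known components = -541.8
Net income from abroad = CA - (known components) = -599.8 - (-541.8) = -58.0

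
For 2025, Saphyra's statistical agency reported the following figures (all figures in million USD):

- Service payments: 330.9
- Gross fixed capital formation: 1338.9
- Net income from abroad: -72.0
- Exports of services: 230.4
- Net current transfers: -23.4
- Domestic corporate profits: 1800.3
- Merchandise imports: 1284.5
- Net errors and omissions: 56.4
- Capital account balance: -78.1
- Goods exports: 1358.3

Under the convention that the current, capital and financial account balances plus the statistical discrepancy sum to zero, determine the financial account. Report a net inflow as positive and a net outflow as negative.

143.8

Goods balance = 1358.3 - 1284.5 = 73.8
Services balance = 230.4 - 330.9 = -100.5
Trade balance (goods + services) = 73.8 + (-100.5) = -26.7
Net primary income = -72.0
Net secondary income = -23.4
Current account = -26.7 + (-72.0) + (-23.4) = -122.1
Financial account = -(-122.1 + (-78.1) + 56.4) = 143.8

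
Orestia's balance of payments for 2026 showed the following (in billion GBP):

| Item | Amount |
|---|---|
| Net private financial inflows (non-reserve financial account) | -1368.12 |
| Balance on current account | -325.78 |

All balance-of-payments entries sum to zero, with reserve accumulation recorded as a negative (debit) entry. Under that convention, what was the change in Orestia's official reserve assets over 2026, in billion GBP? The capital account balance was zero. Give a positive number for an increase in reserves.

Official reserve transactions balance = -((-325.78) + (-1368.12)) = 1693.90
An accumulation of reserves is recorded as a debit (negative entry), so the change in the stock of reserves is the negative of that balance.
Change in official reserves = -(1693.90) = -1693.90

-1693.90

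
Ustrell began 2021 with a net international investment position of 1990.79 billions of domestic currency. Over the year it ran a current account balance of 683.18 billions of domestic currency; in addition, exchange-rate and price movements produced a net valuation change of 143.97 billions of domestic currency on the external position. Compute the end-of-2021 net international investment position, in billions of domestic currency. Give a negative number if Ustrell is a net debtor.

Change in NIIP = current account + net valuation change = 683.18 + 143.97 = 827.15
End-of-year NIIP = 1990.79 + 827.15 = 2817.94

2817.94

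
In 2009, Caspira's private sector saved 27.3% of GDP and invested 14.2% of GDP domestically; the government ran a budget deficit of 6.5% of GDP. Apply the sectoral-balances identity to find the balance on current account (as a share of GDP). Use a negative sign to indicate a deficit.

6.6

By the sectoral-balances identity, CA = (S_private - I) + (T - G).
Private balance = 27.3 - 14.2 = 13.1
Government balance (T - G) = -6.5
CA = 13.1 + (-6.5) = 6.6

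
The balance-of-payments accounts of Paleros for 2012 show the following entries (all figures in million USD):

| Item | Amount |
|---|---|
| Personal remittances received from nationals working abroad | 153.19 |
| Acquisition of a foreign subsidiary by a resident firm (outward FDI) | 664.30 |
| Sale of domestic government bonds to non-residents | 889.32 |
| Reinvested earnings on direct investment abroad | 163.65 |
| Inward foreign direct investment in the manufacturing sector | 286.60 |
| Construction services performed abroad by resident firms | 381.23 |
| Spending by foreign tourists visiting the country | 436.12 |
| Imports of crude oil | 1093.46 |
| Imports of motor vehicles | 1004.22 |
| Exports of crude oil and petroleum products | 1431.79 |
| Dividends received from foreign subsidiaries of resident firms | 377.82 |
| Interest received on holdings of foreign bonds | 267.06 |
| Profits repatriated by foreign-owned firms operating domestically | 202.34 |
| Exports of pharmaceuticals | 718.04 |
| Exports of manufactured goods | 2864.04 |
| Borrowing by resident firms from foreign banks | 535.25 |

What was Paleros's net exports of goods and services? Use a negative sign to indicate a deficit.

3733.54

Goods: 2864.04 - 1004.22 + 718.04 + 1431.79 - 1093.46 = 2916.19
Services: 381.23 + 436.12 = 817.35
Trade balance = 2916.19 + 817.35 = 3733.54
(Excluded from the trade balance — secondary income: personal remittances received from nationals working abroad 153.19; financial account: acquisition of a foreign subsidiary by a resident firm (outward FDI) 664.30, sale of domestic government bonds to non-residents 889.32, inward foreign direct investment in the manufacturing sector 286.60, borrowing by resident firms from foreign banks 535.25; primary income: reinvested earnings on direct investment abroad 163.65, dividends received from foreign subsidiaries of resident firms 377.82, interest received on holdings of foreign bonds 267.06, profits repatriated by foreign-owned firms operating domestically 202.34.)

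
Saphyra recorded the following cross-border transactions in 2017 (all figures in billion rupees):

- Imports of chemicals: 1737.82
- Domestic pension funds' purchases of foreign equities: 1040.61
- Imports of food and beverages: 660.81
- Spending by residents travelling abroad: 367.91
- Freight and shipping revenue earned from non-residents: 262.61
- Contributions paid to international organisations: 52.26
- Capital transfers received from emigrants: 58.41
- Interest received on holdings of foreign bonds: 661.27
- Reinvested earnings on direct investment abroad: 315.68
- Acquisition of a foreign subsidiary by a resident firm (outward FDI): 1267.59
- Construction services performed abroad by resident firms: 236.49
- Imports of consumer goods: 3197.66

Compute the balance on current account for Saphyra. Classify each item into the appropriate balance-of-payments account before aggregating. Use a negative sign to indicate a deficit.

Goods: -3197.66 - 1737.82 - 660.81 = -5596.29
Services: 236.49 + 262.61 - 367.91 = 131.19
Primary income: 661.27 + 315.68 = 976.95
Secondary income: -52.26
Current account = (-5596.29) + 131.19 + 976.95 + (-52.26) = -4540.41
(Excluded from the current account — financial account: domestic pension funds' purchases of foreign equities 1040.61, acquisition of a foreign subsidiary by a resident firm (outward FDI) 1267.59; capital account: capital transfers received from emigrants 58.41.)

-4540.41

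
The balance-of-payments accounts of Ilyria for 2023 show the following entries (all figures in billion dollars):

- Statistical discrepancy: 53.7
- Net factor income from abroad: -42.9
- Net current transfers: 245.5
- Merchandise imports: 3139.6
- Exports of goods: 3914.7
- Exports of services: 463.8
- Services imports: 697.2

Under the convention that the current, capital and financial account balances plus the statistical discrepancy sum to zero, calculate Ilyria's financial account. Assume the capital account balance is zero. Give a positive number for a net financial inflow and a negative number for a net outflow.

-798.0

Goods balance = 3914.7 - 3139.6 = 775.1
Services balance = 463.8 - 697.2 = -233.4
Trade balance (goods + services) = 775.1 + (-233.4) = 541.7
Net primary income = -42.9
Net secondary income = 245.5
Current account = 541.7 + (-42.9) + 245.5 = 744.3
Financial account = -(744.3 + 53.7) = -798.0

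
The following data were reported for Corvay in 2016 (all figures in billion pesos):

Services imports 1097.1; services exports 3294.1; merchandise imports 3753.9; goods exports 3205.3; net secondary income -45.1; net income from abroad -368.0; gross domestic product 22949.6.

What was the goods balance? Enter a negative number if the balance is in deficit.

-548.6

Goods balance = 3205.3 - 3753.9 = -548.6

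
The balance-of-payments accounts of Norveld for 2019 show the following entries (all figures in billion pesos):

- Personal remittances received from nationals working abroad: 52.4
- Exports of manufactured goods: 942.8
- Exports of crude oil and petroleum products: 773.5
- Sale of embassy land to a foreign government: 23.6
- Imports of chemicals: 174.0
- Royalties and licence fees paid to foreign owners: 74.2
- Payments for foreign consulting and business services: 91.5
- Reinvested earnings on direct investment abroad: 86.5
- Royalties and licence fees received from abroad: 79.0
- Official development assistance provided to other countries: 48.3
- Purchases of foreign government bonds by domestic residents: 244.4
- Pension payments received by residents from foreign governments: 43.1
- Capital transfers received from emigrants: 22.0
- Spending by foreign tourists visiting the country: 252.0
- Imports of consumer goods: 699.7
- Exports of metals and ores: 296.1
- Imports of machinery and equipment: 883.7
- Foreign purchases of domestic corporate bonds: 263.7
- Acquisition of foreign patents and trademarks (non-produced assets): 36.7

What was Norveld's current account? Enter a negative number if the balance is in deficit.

554.0

Goods: 296.1 + 773.5 + 942.8 - 883.7 - 699.7 - 174.0 = 255.0
Services: -74.2 + 252.0 - 91.5 + 79.0 = 165.3
Primary income: 86.5
Secondary income: -48.3 + 52.4 + 43.1 = 47.2
Current account = 255.0 + 165.3 + 86.5 + 47.2 = 554.0
(Excluded from the current account — capital account: sale of embassy land to a foreign government 23.6, capital transfers received from emigrants 22.0, acquisition of foreign patents and trademarks (non-produced assets) 36.7; financial account: purchases of foreign government bonds by domestic residents 244.4, foreign purchases of domestic corporate bonds 263.7.)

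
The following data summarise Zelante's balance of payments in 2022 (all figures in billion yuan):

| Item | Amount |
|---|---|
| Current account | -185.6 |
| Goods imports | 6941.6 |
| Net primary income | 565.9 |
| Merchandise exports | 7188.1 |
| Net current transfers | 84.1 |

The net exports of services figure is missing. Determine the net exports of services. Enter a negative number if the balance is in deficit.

Current account = goods balance + services balance + net primary income + net secondary income
Sum of the known components = 896.5
Net exports of services = CA - (known components) = -185.6 - 896.5 = -1082.1

-1082.1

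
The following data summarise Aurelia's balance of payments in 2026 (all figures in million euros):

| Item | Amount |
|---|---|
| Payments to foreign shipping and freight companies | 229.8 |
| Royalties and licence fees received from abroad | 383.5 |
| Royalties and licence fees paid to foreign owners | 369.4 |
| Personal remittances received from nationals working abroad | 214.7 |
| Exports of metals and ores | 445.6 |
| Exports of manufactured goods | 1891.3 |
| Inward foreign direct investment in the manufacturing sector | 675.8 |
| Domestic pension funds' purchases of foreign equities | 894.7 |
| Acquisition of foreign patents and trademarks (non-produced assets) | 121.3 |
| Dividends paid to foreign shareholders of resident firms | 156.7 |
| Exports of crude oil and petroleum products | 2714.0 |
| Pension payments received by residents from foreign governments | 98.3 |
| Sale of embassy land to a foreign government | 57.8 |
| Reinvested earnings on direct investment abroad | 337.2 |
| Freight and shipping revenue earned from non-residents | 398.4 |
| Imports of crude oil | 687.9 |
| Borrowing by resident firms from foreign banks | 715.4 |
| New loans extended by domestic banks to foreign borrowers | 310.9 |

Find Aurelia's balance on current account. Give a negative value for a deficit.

5039.2

Goods: 1891.3 + 445.6 + 2714.0 - 687.9 = 4363.0
Services: 398.4 + 383.5 - 369.4 - 229.8 = 182.7
Primary income: 337.2 - 156.7 = 180.5
Secondary income: 98.3 + 214.7 = 313.0
Current account = 4363.0 + 182.7 + 180.5 + 313.0 = 5039.2
(Excluded from the current account — financial account: inward foreign direct investment in the manufacturing sector 675.8, domestic pension funds' purchases of foreign equities 894.7, borrowing by resident firms from foreign banks 715.4, new loans extended by domestic banks to foreign borrowers 310.9; capital account: acquisition of foreign patents and trademarks (non-produced assets) 121.3, sale of embassy land to a foreign government 57.8.)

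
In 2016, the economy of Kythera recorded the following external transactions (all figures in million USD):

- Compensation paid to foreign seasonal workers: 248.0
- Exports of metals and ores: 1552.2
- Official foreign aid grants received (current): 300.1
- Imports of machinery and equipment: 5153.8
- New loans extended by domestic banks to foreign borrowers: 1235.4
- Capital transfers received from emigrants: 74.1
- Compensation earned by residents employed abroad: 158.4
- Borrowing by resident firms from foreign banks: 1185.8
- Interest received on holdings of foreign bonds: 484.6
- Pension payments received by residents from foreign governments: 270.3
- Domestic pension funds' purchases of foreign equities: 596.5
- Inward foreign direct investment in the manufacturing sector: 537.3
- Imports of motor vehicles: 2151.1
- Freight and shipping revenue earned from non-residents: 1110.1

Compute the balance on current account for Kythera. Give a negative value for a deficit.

-3677.2

Goods: -5153.8 - 2151.1 + 1552.2 = -5752.7
Services: 1110.1
Primary income: 158.4 + 484.6 - 248.0 = 395.0
Secondary income: 270.3 + 300.1 = 570.4
Current account = (-5752.7) + 1110.1 + 395.0 + 570.4 = -3677.2
(Excluded from the current account — financial account: new loans extended by domestic banks to foreign borrowers 1235.4, borrowing by resident firms from foreign banks 1185.8, domestic pension funds' purchases of foreign equities 596.5, inward foreign direct investment in the manufacturing sector 537.3; capital account: capital transfers received from emigrants 74.1.)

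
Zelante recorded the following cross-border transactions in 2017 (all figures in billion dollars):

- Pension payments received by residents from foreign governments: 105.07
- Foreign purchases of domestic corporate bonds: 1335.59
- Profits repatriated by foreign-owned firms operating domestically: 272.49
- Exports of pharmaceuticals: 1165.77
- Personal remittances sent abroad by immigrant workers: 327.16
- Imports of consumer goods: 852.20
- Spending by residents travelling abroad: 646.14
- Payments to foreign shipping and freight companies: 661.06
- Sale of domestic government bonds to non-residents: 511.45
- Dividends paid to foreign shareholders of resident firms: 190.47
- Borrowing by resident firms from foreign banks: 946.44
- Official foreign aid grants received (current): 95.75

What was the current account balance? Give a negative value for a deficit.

Goods: -852.20 + 1165.77 = 313.57
Services: -661.06 - 646.14 = -1307.20
Primary income: -272.49 - 190.47 = -462.96
Secondary income: 95.75 - 327.16 + 105.07 = -126.34
Current account = 313.57 + (-1307.20) + (-462.96) + (-126.34) = -1582.93
(Excluded from the current account — financial account: foreign purchases of domestic corporate bonds 1335.59, sale of domestic government bonds to non-residents 511.45, borrowing by resident firms from foreign banks 946.44.)

-1582.93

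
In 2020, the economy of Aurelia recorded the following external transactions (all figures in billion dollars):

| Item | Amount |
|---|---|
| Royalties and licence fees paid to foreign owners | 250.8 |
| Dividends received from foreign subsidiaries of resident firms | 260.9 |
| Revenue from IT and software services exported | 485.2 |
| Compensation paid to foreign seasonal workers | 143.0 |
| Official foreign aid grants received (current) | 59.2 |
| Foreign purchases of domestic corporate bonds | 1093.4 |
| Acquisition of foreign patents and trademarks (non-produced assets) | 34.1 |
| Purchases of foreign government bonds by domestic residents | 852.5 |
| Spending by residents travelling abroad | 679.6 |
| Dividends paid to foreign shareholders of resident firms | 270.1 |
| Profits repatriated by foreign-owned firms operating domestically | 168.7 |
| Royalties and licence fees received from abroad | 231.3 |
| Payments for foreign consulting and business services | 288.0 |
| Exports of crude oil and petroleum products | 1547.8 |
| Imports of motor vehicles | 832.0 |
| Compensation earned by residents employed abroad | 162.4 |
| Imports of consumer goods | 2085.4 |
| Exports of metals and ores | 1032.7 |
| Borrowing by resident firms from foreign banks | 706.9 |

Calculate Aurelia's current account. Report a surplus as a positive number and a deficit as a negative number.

-938.1

Goods: 1547.8 - 832.0 + 1032.7 - 2085.4 = -336.9
Services: -679.6 + 231.3 - 250.8 + 485.2 - 288.0 = -501.9
Primary income: 162.4 + 260.9 - 270.1 - 168.7 - 143.0 = -158.5
Secondary income: 59.2
Current account = (-336.9) + (-501.9) + (-158.5) + 59.2 = -938.1
(Excluded from the current account — financial account: foreign purchases of domestic corporate bonds 1093.4, purchases of foreign government bonds by domestic residents 852.5, borrowing by resident firms from foreign banks 706.9; capital account: acquisition of foreign patents and trademarks (non-produced assets) 34.1.)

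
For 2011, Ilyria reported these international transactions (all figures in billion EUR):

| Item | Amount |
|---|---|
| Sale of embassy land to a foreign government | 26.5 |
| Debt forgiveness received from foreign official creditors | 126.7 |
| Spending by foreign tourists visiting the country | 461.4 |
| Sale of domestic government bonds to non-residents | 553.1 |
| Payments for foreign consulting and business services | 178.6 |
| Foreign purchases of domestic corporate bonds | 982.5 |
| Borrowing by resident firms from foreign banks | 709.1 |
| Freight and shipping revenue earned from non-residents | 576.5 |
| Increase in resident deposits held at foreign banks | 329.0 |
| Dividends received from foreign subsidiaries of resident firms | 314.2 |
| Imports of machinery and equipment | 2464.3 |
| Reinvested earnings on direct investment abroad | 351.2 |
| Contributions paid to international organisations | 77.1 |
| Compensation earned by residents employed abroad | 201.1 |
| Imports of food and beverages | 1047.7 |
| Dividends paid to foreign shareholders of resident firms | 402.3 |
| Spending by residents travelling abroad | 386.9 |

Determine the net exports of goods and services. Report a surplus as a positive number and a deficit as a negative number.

-3039.6

Goods: -2464.3 - 1047.7 = -3512.0
Services: -386.9 - 178.6 + 576.5 + 461.4 = 472.4
Trade balance = -3512.0 + 472.4 = -3039.6
(Excluded from the trade balance — capital account: sale of embassy land to a foreign government 26.5, debt forgiveness received from foreign official creditors 126.7; financial account: sale of domestic government bonds to non-residents 553.1, foreign purchases of domestic corporate bonds 982.5, borrowing by resident firms from foreign banks 709.1, increase in resident deposits held at foreign banks 329.0; primary income: dividends received from foreign subsidiaries of resident firms 314.2, reinvested earnings on direct investment abroad 351.2, compensation earned by residents employed abroad 201.1, dividends paid to foreign shareholders of resident firms 402.3; secondary income: contributions paid to international organisations 77.1.)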